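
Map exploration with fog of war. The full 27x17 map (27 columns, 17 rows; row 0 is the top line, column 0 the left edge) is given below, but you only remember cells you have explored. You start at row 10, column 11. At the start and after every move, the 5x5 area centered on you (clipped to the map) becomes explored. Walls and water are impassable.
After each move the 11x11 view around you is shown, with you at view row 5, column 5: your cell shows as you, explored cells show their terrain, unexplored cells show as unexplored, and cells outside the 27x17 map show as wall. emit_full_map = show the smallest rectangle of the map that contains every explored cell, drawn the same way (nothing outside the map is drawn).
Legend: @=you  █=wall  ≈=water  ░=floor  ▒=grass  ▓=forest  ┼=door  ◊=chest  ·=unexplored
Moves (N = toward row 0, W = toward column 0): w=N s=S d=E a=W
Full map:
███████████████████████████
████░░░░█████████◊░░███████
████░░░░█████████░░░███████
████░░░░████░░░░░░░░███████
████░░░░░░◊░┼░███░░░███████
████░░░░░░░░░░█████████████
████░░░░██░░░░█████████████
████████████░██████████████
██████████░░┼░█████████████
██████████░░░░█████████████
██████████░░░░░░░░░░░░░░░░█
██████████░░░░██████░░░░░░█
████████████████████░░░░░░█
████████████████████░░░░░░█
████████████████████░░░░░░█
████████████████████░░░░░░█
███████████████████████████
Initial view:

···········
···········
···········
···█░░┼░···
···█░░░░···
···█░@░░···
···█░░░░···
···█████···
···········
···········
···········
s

···········
···········
···█░░┼░···
···█░░░░···
···█░░░░···
···█░@░░···
···█████···
···█████···
···········
···········
···········

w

···········
···········
···········
···█░░┼░···
···█░░░░···
···█░@░░···
···█░░░░···
···█████···
···█████···
···········
···········

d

···········
···········
···········
··█░░┼░█···
··█░░░░█···
··█░░@░░···
··█░░░░█···
··██████···
··█████····
···········
···········

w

···········
···········
···········
···██░██···
··█░░┼░█···
··█░░@░█···
··█░░░░░···
··█░░░░█···
··██████···
··█████····
···········

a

···········
···········
···········
···███░██··
···█░░┼░█··
···█░@░░█··
···█░░░░░··
···█░░░░█··
···██████··
···█████···
···········

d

···········
···········
···········
··███░██···
··█░░┼░█···
··█░░@░█···
··█░░░░░···
··█░░░░█···
··██████···
··█████····
···········

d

···········
···········
···········
·███░███···
·█░░┼░██···
·█░░░@██···
·█░░░░░░···
·█░░░░██···
·██████····
·█████·····
···········

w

···········
···········
···········
···░░░██···
·███░███···
·█░░┼@██···
·█░░░░██···
·█░░░░░░···
·█░░░░██···
·██████····
·█████·····

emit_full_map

··░░░██
███░███
█░░┼@██
█░░░░██
█░░░░░░
█░░░░██
██████·
█████··

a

···········
···········
···········
···░░░░██··
··███░███··
··█░░@░██··
··█░░░░██··
··█░░░░░░··
··█░░░░██··
··██████···
··█████····

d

···········
···········
···········
··░░░░██···
·███░███···
·█░░┼@██···
·█░░░░██···
·█░░░░░░···
·█░░░░██···
·██████····
·█████·····

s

···········
···········
··░░░░██···
·███░███···
·█░░┼░██···
·█░░░@██···
·█░░░░░░···
·█░░░░██···
·██████····
·█████·····
···········

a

···········
···········
···░░░░██··
··███░███··
··█░░┼░██··
··█░░@░██··
··█░░░░░░··
··█░░░░██··
··██████···
··█████····
···········

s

···········
···░░░░██··
··███░███··
··█░░┼░██··
··█░░░░██··
··█░░@░░░··
··█░░░░██··
··██████···
··█████····
···········
···········

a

···········
····░░░░██·
···███░███·
···█░░┼░██·
···█░░░░██·
···█░@░░░░·
···█░░░░██·
···██████··
···█████···
···········
···········

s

····░░░░██·
···███░███·
···█░░┼░██·
···█░░░░██·
···█░░░░░░·
···█░@░░██·
···██████··
···█████···
···········
···········
···········

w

···········
····░░░░██·
···███░███·
···█░░┼░██·
···█░░░░██·
···█░@░░░░·
···█░░░░██·
···██████··
···█████···
···········
···········

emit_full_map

·░░░░██
███░███
█░░┼░██
█░░░░██
█░@░░░░
█░░░░██
██████·
█████··

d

···········
···░░░░██··
··███░███··
··█░░┼░██··
··█░░░░██··
··█░░@░░░··
··█░░░░██··
··██████···
··█████····
···········
···········

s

···░░░░██··
··███░███··
··█░░┼░██··
··█░░░░██··
··█░░░░░░··
··█░░@░██··
··██████···
··██████···
···········
···········
···········

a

····░░░░██·
···███░███·
···█░░┼░██·
···█░░░░██·
···█░░░░░░·
···█░@░░██·
···██████··
···██████··
···········
···········
···········

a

·····░░░░██
····███░███
····█░░┼░██
···██░░░░██
···██░░░░░░
···██@░░░██
···███████·
···███████·
···········
···········
···········

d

····░░░░██·
···███░███·
···█░░┼░██·
··██░░░░██·
··██░░░░░░·
··██░@░░██·
··███████··
··███████··
···········
···········
···········

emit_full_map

··░░░░██
·███░███
·█░░┼░██
██░░░░██
██░░░░░░
██░@░░██
███████·
███████·


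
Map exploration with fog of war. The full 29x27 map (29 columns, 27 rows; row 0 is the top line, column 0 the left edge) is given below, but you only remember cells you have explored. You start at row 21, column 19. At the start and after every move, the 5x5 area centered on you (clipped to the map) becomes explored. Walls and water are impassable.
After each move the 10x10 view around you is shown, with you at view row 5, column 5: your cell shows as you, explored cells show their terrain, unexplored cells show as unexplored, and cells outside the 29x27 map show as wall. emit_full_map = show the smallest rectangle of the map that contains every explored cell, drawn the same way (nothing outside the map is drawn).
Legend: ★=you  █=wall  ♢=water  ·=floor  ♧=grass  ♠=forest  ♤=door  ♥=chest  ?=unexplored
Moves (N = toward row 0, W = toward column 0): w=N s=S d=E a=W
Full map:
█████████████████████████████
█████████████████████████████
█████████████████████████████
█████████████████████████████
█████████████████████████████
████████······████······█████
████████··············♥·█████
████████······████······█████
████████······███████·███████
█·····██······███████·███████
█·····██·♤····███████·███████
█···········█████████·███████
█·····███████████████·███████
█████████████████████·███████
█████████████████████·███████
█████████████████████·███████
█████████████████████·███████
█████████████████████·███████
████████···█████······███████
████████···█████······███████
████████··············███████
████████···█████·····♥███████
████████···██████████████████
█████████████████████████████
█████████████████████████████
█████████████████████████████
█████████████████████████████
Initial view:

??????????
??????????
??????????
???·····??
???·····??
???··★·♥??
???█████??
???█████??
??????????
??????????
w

??????????
??????????
??????????
???·····??
???·····??
???··★··??
???····♥??
???█████??
???█████??
??????????

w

??????????
??????????
??????????
???████·??
???·····??
???··★··??
???·····??
???····♥??
???█████??
???█████??

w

??????????
??????????
??????????
???████·??
???████·??
???··★··??
???·····??
???·····??
???····♥??
???█████??

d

??????????
??????????
??????????
??████·█??
??████·█??
??···★·█??
??·····█??
??·····█??
??····♥???
??█████???

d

??????????
??????????
??????????
?████·██??
?████·██??
?····★██??
?·····██??
?·····██??
?····♥????
?█████????

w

??????????
??????????
??????????
???██·██??
?████·██??
?████★██??
?·····██??
?·····██??
?·····██??
?····♥????

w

??????????
??????????
??????????
???██·██??
???██·██??
?████★██??
?████·██??
?·····██??
?·····██??
?·····██??

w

??????????
??????????
??????????
???██·██??
???██·██??
???██★██??
?████·██??
?████·██??
?·····██??
?·····██??

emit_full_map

??██·██
??██·██
??██★██
████·██
████·██
·····██
·····██
·····██
····♥??
█████??
█████??

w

??????????
??????????
??????????
???██·██??
???██·██??
???██★██??
???██·██??
?████·██??
?████·██??
?·····██??

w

??????????
??????????
??????????
???██·██??
???██·██??
???██★██??
???██·██??
???██·██??
?████·██??
?████·██??

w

??????????
??????????
??????????
???██·██??
???██·██??
???██★██??
???██·██??
???██·██??
???██·██??
?████·██??

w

??????????
??????????
??????????
???██·██??
???██·██??
???██★██??
???██·██??
???██·██??
???██·██??
???██·██??

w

??????????
??????????
??????????
???██·██??
???██·██??
???██★██??
???██·██??
???██·██??
???██·██??
???██·██??

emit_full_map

??██·██
??██·██
??██★██
??██·██
??██·██
??██·██
??██·██
??██·██
████·██
████·██
·····██
·····██
·····██
····♥??
█████??
█████??

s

??????????
??????????
???██·██??
???██·██??
???██·██??
???██★██??
???██·██??
???██·██??
???██·██??
???██·██??


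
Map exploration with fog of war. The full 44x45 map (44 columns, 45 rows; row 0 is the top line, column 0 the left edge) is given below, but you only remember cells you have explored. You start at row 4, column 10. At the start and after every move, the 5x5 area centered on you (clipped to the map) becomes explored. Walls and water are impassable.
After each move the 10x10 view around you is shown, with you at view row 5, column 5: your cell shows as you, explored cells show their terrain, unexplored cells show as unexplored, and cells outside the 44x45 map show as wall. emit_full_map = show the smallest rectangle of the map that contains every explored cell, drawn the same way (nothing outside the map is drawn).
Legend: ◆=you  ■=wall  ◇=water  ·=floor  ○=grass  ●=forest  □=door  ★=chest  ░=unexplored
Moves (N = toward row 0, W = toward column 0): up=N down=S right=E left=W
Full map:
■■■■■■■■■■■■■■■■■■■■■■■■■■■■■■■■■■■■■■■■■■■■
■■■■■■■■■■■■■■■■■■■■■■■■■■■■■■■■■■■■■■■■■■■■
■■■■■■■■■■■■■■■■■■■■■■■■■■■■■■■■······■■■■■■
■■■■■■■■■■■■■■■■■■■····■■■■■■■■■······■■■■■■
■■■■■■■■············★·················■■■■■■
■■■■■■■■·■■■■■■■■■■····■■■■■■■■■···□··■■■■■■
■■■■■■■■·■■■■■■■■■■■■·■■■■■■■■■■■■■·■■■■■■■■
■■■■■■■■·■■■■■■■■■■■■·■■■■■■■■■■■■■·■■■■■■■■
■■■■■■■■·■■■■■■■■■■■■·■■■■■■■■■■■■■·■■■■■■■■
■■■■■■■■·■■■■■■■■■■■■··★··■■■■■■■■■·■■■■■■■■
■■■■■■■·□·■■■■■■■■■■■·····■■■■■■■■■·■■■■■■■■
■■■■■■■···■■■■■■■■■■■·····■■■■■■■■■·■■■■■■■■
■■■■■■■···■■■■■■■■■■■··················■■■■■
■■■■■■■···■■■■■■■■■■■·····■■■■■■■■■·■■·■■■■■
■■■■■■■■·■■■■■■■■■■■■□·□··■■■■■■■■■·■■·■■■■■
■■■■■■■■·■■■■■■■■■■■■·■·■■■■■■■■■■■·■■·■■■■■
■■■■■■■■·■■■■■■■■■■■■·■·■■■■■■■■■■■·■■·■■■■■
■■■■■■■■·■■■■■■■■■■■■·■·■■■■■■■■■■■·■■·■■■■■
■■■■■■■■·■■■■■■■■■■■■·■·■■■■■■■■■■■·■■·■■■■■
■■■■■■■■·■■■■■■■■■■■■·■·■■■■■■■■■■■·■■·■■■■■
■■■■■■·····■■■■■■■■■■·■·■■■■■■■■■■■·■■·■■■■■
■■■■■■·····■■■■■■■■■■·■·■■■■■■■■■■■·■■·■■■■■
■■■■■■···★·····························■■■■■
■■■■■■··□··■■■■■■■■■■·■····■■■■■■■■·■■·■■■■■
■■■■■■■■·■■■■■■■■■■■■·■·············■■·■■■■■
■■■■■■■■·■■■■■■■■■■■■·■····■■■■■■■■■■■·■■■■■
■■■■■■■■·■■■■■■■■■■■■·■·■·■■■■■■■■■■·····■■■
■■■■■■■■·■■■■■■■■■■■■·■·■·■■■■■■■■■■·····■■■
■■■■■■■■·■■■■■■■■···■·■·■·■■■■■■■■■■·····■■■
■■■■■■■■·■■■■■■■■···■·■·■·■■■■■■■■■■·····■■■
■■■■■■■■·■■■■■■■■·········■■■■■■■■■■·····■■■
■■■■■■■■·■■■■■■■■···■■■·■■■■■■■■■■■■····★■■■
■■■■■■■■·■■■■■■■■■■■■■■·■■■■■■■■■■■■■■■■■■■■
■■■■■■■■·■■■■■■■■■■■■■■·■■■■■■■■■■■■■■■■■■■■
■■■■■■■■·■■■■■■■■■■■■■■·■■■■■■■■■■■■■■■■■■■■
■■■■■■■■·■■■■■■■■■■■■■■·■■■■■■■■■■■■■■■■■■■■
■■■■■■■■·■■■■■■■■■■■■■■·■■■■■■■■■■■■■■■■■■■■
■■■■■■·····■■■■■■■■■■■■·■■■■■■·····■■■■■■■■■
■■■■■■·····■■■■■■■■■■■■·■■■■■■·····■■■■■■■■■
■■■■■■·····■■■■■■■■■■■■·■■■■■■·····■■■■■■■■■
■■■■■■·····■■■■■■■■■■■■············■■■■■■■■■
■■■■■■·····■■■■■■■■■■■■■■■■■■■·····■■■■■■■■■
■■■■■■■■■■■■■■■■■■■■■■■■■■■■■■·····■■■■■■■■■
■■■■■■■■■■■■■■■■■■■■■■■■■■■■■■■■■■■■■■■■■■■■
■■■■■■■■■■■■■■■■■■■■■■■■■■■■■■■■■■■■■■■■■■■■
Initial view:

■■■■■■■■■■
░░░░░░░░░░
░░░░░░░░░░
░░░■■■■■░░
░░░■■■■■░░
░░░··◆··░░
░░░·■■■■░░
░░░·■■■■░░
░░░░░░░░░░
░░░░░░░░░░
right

■■■■■■■■■■
░░░░░░░░░░
░░░░░░░░░░
░░■■■■■■░░
░░■■■■■■░░
░░···◆··░░
░░·■■■■■░░
░░·■■■■■░░
░░░░░░░░░░
░░░░░░░░░░

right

■■■■■■■■■■
░░░░░░░░░░
░░░░░░░░░░
░■■■■■■■░░
░■■■■■■■░░
░····◆··░░
░·■■■■■■░░
░·■■■■■■░░
░░░░░░░░░░
░░░░░░░░░░

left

■■■■■■■■■■
░░░░░░░░░░
░░░░░░░░░░
░░■■■■■■■░
░░■■■■■■■░
░░···◆···░
░░·■■■■■■░
░░·■■■■■■░
░░░░░░░░░░
░░░░░░░░░░

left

■■■■■■■■■■
░░░░░░░░░░
░░░░░░░░░░
░░░■■■■■■■
░░░■■■■■■■
░░░··◆····
░░░·■■■■■■
░░░·■■■■■■
░░░░░░░░░░
░░░░░░░░░░

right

■■■■■■■■■■
░░░░░░░░░░
░░░░░░░░░░
░░■■■■■■■░
░░■■■■■■■░
░░···◆···░
░░·■■■■■■░
░░·■■■■■■░
░░░░░░░░░░
░░░░░░░░░░

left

■■■■■■■■■■
░░░░░░░░░░
░░░░░░░░░░
░░░■■■■■■■
░░░■■■■■■■
░░░··◆····
░░░·■■■■■■
░░░·■■■■■■
░░░░░░░░░░
░░░░░░░░░░


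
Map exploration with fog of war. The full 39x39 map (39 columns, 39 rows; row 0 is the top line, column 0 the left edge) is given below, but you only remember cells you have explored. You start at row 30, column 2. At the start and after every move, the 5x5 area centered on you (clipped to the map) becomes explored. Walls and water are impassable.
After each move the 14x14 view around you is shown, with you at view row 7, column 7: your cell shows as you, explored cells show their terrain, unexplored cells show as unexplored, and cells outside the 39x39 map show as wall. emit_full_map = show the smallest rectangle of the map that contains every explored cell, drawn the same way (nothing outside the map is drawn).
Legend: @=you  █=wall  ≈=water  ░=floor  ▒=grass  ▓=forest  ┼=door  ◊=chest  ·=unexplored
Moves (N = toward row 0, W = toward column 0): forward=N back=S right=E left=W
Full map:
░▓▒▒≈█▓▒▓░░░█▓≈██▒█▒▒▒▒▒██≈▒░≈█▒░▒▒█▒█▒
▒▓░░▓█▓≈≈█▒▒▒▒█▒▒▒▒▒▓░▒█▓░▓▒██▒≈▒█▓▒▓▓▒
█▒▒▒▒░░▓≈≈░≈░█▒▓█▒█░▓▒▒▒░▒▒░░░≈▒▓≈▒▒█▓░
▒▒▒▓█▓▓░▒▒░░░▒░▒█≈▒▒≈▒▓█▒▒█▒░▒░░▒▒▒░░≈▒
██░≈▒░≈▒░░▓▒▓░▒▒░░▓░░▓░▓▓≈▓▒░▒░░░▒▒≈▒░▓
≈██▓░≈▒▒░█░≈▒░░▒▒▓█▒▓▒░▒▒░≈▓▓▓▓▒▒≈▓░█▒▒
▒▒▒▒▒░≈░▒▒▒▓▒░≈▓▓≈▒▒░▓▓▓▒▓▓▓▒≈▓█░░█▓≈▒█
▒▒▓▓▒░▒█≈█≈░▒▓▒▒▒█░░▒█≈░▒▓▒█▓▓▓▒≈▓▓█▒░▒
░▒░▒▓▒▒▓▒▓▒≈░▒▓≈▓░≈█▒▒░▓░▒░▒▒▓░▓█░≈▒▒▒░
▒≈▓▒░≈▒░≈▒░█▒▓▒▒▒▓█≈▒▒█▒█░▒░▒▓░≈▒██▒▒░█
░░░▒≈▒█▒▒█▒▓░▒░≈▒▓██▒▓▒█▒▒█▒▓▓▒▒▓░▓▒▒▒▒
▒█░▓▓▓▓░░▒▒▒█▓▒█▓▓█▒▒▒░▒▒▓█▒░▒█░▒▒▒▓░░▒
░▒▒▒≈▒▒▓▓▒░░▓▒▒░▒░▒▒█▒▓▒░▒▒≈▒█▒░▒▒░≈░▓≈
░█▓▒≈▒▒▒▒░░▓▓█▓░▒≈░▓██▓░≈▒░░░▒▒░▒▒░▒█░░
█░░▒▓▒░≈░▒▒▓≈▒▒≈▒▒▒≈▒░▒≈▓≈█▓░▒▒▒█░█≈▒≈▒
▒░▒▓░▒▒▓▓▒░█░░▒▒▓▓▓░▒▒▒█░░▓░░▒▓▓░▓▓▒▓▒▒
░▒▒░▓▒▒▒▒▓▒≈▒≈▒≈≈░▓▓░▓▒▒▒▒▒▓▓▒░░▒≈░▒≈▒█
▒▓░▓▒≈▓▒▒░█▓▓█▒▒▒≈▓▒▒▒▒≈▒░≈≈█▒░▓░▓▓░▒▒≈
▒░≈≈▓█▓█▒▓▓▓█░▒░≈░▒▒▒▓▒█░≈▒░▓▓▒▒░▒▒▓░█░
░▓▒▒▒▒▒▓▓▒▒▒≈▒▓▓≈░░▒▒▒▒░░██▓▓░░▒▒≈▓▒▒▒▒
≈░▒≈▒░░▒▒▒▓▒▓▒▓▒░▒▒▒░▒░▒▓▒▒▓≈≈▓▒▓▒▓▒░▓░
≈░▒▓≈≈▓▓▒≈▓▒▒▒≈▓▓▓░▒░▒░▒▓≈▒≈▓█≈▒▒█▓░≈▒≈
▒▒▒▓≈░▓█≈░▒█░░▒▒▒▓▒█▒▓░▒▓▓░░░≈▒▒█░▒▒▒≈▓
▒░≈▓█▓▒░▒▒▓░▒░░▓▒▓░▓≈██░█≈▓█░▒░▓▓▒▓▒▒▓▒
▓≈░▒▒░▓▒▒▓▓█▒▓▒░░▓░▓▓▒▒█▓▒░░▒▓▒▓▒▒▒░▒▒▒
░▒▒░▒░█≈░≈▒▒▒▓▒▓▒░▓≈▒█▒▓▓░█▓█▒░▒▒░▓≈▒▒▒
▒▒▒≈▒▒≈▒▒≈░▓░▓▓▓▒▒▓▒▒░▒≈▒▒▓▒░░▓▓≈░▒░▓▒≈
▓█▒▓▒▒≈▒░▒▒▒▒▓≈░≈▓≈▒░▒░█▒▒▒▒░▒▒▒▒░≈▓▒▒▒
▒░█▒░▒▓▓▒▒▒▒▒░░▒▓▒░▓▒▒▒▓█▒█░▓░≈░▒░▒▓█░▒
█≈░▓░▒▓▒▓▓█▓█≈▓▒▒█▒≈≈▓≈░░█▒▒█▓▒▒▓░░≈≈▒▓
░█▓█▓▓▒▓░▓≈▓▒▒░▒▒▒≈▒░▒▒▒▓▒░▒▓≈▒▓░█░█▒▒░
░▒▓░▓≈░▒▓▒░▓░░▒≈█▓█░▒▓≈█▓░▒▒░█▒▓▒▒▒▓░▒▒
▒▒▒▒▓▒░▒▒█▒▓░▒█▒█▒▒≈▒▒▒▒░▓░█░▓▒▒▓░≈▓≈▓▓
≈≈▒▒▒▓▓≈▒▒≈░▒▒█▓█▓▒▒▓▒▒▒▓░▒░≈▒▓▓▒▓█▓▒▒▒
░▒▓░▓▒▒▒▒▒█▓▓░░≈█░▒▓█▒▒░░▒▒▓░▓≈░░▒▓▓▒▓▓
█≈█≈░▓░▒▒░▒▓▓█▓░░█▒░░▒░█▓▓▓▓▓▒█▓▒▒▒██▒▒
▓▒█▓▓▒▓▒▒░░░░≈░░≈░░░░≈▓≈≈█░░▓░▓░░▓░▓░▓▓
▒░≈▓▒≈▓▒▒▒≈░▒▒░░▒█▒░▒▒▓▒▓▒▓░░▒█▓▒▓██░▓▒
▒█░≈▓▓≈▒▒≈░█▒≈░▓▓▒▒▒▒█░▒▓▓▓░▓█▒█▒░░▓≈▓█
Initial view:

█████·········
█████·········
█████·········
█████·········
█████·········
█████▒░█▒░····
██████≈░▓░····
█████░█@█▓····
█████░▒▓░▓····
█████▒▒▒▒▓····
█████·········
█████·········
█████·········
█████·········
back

█████·········
█████·········
█████·········
█████·········
█████▒░█▒░····
██████≈░▓░····
█████░█▓█▓····
█████░▒@░▓····
█████▒▒▒▒▓····
█████≈≈▒▒▒····
█████·········
█████·········
█████·········
█████·········

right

████··········
████··········
████··········
████··········
████▒░█▒░·····
█████≈░▓░▒····
████░█▓█▓▓····
████░▒▓@▓≈····
████▒▒▒▒▓▒····
████≈≈▒▒▒▓····
████··········
████··········
████··········
████··········

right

███···········
███···········
███···········
███···········
███▒░█▒░······
████≈░▓░▒▓····
███░█▓█▓▓▒····
███░▒▓░@≈░····
███▒▒▒▒▓▒░····
███≈≈▒▒▒▓▓····
███···········
███···········
███···········
███···········

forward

███···········
███···········
███···········
███···········
███···········
███▒░█▒░▒▓····
████≈░▓░▒▓····
███░█▓█@▓▒····
███░▒▓░▓≈░····
███▒▒▒▒▓▒░····
███≈≈▒▒▒▓▓····
███···········
███···········
███···········

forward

███···········
███···········
███···········
███···········
███···········
███··▒▓▒▒≈····
███▒░█▒░▒▓····
████≈░▓@▒▓····
███░█▓█▓▓▒····
███░▒▓░▓≈░····
███▒▒▒▒▓▒░····
███≈≈▒▒▒▓▓····
███···········
███···········

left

████··········
████··········
████··········
████··········
████··········
████·█▒▓▒▒≈···
████▒░█▒░▒▓···
█████≈░@░▒▓···
████░█▓█▓▓▒···
████░▒▓░▓≈░···
████▒▒▒▒▓▒░···
████≈≈▒▒▒▓▓···
████··········
████··········

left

█████·········
█████·········
█████·········
█████·········
█████·········
█████▓█▒▓▒▒≈··
█████▒░█▒░▒▓··
██████≈@▓░▒▓··
█████░█▓█▓▓▒··
█████░▒▓░▓≈░··
█████▒▒▒▒▓▒░··
█████≈≈▒▒▒▓▓··
█████·········
█████·········

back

█████·········
█████·········
█████·········
█████·········
█████▓█▒▓▒▒≈··
█████▒░█▒░▒▓··
██████≈░▓░▒▓··
█████░█@█▓▓▒··
█████░▒▓░▓≈░··
█████▒▒▒▒▓▒░··
█████≈≈▒▒▒▓▓··
█████·········
█████·········
█████·········

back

█████·········
█████·········
█████·········
█████▓█▒▓▒▒≈··
█████▒░█▒░▒▓··
██████≈░▓░▒▓··
█████░█▓█▓▓▒··
█████░▒@░▓≈░··
█████▒▒▒▒▓▒░··
█████≈≈▒▒▒▓▓··
█████·········
█████·········
█████·········
█████·········

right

████··········
████··········
████··········
████▓█▒▓▒▒≈···
████▒░█▒░▒▓···
█████≈░▓░▒▓···
████░█▓█▓▓▒···
████░▒▓@▓≈░···
████▒▒▒▒▓▒░···
████≈≈▒▒▒▓▓···
████··········
████··········
████··········
████··········

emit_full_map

▓█▒▓▒▒≈
▒░█▒░▒▓
█≈░▓░▒▓
░█▓█▓▓▒
░▒▓@▓≈░
▒▒▒▒▓▒░
≈≈▒▒▒▓▓

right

███···········
███···········
███···········
███▓█▒▓▒▒≈····
███▒░█▒░▒▓····
████≈░▓░▒▓····
███░█▓█▓▓▒····
███░▒▓░@≈░····
███▒▒▒▒▓▒░····
███≈≈▒▒▒▓▓····
███···········
███···········
███···········
███···········

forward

███···········
███···········
███···········
███···········
███▓█▒▓▒▒≈····
███▒░█▒░▒▓····
████≈░▓░▒▓····
███░█▓█@▓▒····
███░▒▓░▓≈░····
███▒▒▒▒▓▒░····
███≈≈▒▒▒▓▓····
███···········
███···········
███···········

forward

███···········
███···········
███···········
███···········
███···········
███▓█▒▓▒▒≈····
███▒░█▒░▒▓····
████≈░▓@▒▓····
███░█▓█▓▓▒····
███░▒▓░▓≈░····
███▒▒▒▒▓▒░····
███≈≈▒▒▒▓▓····
███···········
███···········

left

████··········
████··········
████··········
████··········
████··········
████▓█▒▓▒▒≈···
████▒░█▒░▒▓···
█████≈░@░▒▓···
████░█▓█▓▓▒···
████░▒▓░▓≈░···
████▒▒▒▒▓▒░···
████≈≈▒▒▒▓▓···
████··········
████··········

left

█████·········
█████·········
█████·········
█████·········
█████·········
█████▓█▒▓▒▒≈··
█████▒░█▒░▒▓··
██████≈@▓░▒▓··
█████░█▓█▓▓▒··
█████░▒▓░▓≈░··
█████▒▒▒▒▓▒░··
█████≈≈▒▒▒▓▓··
█████·········
█████·········

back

█████·········
█████·········
█████·········
█████·········
█████▓█▒▓▒▒≈··
█████▒░█▒░▒▓··
██████≈░▓░▒▓··
█████░█@█▓▓▒··
█████░▒▓░▓≈░··
█████▒▒▒▒▓▒░··
█████≈≈▒▒▒▓▓··
█████·········
█████·········
█████·········


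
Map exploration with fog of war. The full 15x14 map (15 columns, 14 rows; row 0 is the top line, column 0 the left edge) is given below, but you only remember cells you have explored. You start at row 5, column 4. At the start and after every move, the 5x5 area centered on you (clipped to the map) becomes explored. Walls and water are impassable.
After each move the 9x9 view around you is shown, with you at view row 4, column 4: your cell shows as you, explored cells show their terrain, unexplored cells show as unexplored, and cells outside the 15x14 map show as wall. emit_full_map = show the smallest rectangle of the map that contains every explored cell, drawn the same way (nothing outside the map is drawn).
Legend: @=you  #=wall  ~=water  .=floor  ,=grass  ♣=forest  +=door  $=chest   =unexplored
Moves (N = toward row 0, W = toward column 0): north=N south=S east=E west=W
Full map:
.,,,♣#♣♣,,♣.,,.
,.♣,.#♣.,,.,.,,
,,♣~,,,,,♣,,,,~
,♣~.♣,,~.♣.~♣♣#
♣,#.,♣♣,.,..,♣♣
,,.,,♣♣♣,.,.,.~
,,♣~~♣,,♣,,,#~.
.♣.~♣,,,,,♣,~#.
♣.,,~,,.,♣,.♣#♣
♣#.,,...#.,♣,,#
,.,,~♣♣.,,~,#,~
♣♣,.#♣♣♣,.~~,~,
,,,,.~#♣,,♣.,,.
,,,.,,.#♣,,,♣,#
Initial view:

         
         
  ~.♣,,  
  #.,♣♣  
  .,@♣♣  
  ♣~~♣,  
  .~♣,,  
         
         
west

#        
#        
# ♣~.♣,, 
# ,#.,♣♣ 
# ,.@,♣♣ 
# ,♣~~♣, 
# ♣.~♣,, 
#        
#        

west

##       
##       
##,♣~.♣,,
##♣,#.,♣♣
##,,@,,♣♣
##,,♣~~♣,
##.♣.~♣,,
##       
##       

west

###      
###      
###,♣~.♣,
###♣,#.,♣
###,@.,,♣
###,,♣~~♣
###.♣.~♣,
###      
###      

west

####     
####     
####,♣~.♣
####♣,#.,
####@,.,,
####,,♣~~
####.♣.~♣
####     
####     

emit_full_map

,♣~.♣,,
♣,#.,♣♣
@,.,,♣♣
,,♣~~♣,
.♣.~♣,,

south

####     
####,♣~.♣
####♣,#.,
####,,.,,
####@,♣~~
####.♣.~♣
####♣.,  
####     
####     

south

####,♣~.♣
####♣,#.,
####,,.,,
####,,♣~~
####@♣.~♣
####♣.,  
####♣#.  
####     
####     

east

###,♣~.♣,
###♣,#.,♣
###,,.,,♣
###,,♣~~♣
###.@.~♣,
###♣.,,  
###♣#.,  
###      
###      

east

##,♣~.♣,,
##♣,#.,♣♣
##,,.,,♣♣
##,,♣~~♣,
##.♣@~♣,,
##♣.,,~  
##♣#.,,  
##       
##       

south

##♣,#.,♣♣
##,,.,,♣♣
##,,♣~~♣,
##.♣.~♣,,
##♣.@,~  
##♣#.,,  
##,.,,~  
##       
##       

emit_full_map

,♣~.♣,,
♣,#.,♣♣
,,.,,♣♣
,,♣~~♣,
.♣.~♣,,
♣.@,~  
♣#.,,  
,.,,~  

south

##,,.,,♣♣
##,,♣~~♣,
##.♣.~♣,,
##♣.,,~  
##♣#@,,  
##,.,,~  
##♣♣,.#  
##       
##       

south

##,,♣~~♣,
##.♣.~♣,,
##♣.,,~  
##♣#.,,  
##,.@,~  
##♣♣,.#  
##,,,,.  
##       
#########

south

##.♣.~♣,,
##♣.,,~  
##♣#.,,  
##,.,,~  
##♣♣@.#  
##,,,,.  
##,,,.,  
#########
#########

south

##♣.,,~  
##♣#.,,  
##,.,,~  
##♣♣,.#  
##,,@,.  
##,,,.,  
#########
#########
#########

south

##♣#.,,  
##,.,,~  
##♣♣,.#  
##,,,,.  
##,,@.,  
#########
#########
#########
#########

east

#♣#.,,   
#,.,,~   
#♣♣,.#♣  
#,,,,.~  
#,,,@,,  
#########
#########
#########
#########

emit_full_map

,♣~.♣,,
♣,#.,♣♣
,,.,,♣♣
,,♣~~♣,
.♣.~♣,,
♣.,,~  
♣#.,,  
,.,,~  
♣♣,.#♣ 
,,,,.~ 
,,,@,, 

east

♣#.,,    
,.,,~    
♣♣,.#♣♣  
,,,,.~#  
,,,.@,.  
#########
#########
#########
#########

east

#.,,     
.,,~     
♣,.#♣♣♣  
,,,.~#♣  
,,.,@.#  
#########
#########
#########
#########

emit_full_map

,♣~.♣,, 
♣,#.,♣♣ 
,,.,,♣♣ 
,,♣~~♣, 
.♣.~♣,, 
♣.,,~   
♣#.,,   
,.,,~   
♣♣,.#♣♣♣
,,,,.~#♣
,,,.,@.#
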